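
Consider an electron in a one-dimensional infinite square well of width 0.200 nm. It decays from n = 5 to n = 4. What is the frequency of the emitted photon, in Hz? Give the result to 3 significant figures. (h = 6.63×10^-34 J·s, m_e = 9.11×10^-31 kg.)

E_1 = h²/(8m_eL²) = 1.508×10^-18 J and ΔE = (5² − 4²)E_1 = 1.357×10^-17 J.
f = ΔE/h = 1.357×10^-17/6.63×10^-34 = 2.05×10^16 Hz.

f = 2.05×10^16 Hz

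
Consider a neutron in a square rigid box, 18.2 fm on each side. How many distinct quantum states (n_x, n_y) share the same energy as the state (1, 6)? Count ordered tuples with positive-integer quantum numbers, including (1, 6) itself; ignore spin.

The level has n_x² + n_y² = 37. The ordered positive-integer solutions are (1, 6), (6, 1).
That gives 2 states.

degeneracy = 2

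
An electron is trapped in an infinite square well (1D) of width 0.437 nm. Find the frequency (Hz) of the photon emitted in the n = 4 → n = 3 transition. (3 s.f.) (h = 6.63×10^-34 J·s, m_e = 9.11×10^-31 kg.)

E_1 = h²/(8m_eL²) = 3.158×10^-19 J and ΔE = (4² − 3²)E_1 = 2.211×10^-18 J.
f = ΔE/h = 2.211×10^-18/6.63×10^-34 = 3.33×10^15 Hz.

f = 3.33×10^15 Hz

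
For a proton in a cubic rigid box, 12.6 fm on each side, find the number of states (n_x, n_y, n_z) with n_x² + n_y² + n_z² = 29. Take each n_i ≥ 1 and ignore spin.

degeneracy = 6

The level has n_x² + n_y² + n_z² = 29. The ordered positive-integer solutions are (2, 3, 4), (2, 4, 3), (3, 2, 4), (3, 4, 2), (4, 2, 3), (4, 3, 2).
That gives 6 states.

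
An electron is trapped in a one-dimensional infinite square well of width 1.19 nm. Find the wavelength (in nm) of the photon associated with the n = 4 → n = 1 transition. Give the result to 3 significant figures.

λ = 311 nm

E_1 = h²/(8m_eL²) = 4.254×10^-20 J, so ΔE = (4² − 1²)E_1 = 6.381×10^-19 J.
λ = hc/ΔE = (6.626×10^-34·2.998×10^8)/6.381×10^-19 = 3.11×10^-7 m = 311 nm.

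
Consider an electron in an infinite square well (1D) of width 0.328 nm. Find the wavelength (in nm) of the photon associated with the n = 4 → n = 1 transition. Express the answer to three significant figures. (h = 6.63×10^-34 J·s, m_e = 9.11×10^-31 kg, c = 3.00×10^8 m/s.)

λ = 23.7 nm

E_1 = h²/(8m_eL²) = 5.606×10^-19 J, so ΔE = (4² − 1²)E_1 = 8.409×10^-18 J.
λ = hc/ΔE = (6.63×10^-34·3.00×10^8)/8.409×10^-18 = 2.37×10^-8 m = 23.7 nm.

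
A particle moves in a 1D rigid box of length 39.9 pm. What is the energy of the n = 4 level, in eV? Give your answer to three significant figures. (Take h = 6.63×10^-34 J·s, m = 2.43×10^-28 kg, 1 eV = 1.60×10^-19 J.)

E_4 = 14.2 eV

For an infinite well E_n = n²h²/(8mL²), so E_1 = h²/(8mL²) = (6.63×10^-34)²/(8·2.43×10^-28·(3.99×10^-11 m)²) = 1.420×10^-19 J.
Then E_4 = 4²·E_1 = 16·1.420×10^-19 J = 2.272×10^-18 J.
Converting, E_4 = 2.272×10^-18 J / (1.60×10^-19 J/eV) = 14.2 eV.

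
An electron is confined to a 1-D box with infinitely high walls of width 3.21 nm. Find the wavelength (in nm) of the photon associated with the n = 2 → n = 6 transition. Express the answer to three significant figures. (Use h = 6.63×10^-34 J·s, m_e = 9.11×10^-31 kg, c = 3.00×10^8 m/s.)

λ = 1.06×10^3 nm

E_1 = h²/(8m_eL²) = 5.853×10^-21 J, so ΔE = (6² − 2²)E_1 = 1.873×10^-19 J.
λ = hc/ΔE = (6.63×10^-34·3.00×10^8)/1.873×10^-19 = 1.06×10^-6 m = 1.06×10^3 nm.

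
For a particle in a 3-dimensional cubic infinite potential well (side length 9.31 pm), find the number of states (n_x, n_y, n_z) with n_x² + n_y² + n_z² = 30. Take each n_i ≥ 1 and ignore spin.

The level has n_x² + n_y² + n_z² = 30. The ordered positive-integer solutions are (1, 2, 5), (1, 5, 2), (2, 1, 5), (2, 5, 1), (5, 1, 2), (5, 2, 1).
That gives 6 states.

degeneracy = 6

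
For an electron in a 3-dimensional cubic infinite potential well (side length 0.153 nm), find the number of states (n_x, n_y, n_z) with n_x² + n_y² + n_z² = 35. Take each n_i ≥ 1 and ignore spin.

The level has n_x² + n_y² + n_z² = 35. The ordered positive-integer solutions are (1, 3, 5), (1, 5, 3), (3, 1, 5), (3, 5, 1), (5, 1, 3), (5, 3, 1).
That gives 6 states.

degeneracy = 6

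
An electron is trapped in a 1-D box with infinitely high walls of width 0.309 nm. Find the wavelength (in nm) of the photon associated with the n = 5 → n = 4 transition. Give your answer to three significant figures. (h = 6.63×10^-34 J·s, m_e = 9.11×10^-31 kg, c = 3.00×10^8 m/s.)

E_1 = h²/(8m_eL²) = 6.317×10^-19 J, so ΔE = (5² − 4²)E_1 = 5.685×10^-18 J.
λ = hc/ΔE = (6.63×10^-34·3.00×10^8)/5.685×10^-18 = 3.50×10^-8 m = 35.0 nm.

λ = 35.0 nm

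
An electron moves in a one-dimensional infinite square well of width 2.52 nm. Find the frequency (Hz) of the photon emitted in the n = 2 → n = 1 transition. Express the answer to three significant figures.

E_1 = h²/(8m_eL²) = 9.487×10^-21 J and ΔE = (2² − 1²)E_1 = 2.846×10^-20 J.
f = ΔE/h = 2.846×10^-20/6.626×10^-34 = 4.30×10^13 Hz.

f = 4.30×10^13 Hz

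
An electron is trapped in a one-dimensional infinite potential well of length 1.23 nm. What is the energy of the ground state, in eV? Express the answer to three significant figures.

For an infinite well E_n = n²h²/(8m_eL²), so E_1 = h²/(8m_eL²) = (6.626×10^-34)²/(8·9.109×10^-31·(1.23×10^-9 m)²) = 3.982×10^-20 J.
Converting, E_1 = 3.982×10^-20 J / (1.602×10^-19 J/eV) = 0.249 eV.

E_1 = 0.249 eV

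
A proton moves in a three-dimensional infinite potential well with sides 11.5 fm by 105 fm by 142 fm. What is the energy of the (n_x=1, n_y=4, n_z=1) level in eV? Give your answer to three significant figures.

For a 3D rectangular well E = (h²/8m_p)·Σ n_i²/L_i² = (6.626×10^-34)²/(8·1.673×10^-27) · [1²/(11.5 fm)² + 4²/(105 fm)² + 1²/(142 fm)²].
Evaluating gives E = 2.973×10^-13 J = 1.86×10^6 eV.

E = 1.86×10^6 eV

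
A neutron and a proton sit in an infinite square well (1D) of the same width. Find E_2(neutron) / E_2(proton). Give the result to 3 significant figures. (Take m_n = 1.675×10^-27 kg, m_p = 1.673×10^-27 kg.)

E_n ∝ 1/m at fixed n and L, so the ratio is m_p/m_n = 1.673×10^-27/1.675×10^-27 = 0.999.

0.999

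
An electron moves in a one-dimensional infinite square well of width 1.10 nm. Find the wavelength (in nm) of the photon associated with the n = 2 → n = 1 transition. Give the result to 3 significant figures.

E_1 = h²/(8m_eL²) = 4.979×10^-20 J, so ΔE = (2² − 1²)E_1 = 1.494×10^-19 J.
λ = hc/ΔE = (6.626×10^-34·2.998×10^8)/1.494×10^-19 = 1.33×10^-6 m = 1.33×10^3 nm.

λ = 1.33×10^3 nm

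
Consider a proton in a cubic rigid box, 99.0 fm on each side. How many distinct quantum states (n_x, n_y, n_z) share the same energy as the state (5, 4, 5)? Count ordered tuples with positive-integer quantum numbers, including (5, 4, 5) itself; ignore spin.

degeneracy = 12

The level has n_x² + n_y² + n_z² = 66. The ordered positive-integer solutions are (1, 1, 8), (1, 4, 7), (1, 7, 4), (1, 8, 1), (4, 1, 7), (4, 5, 5), (4, 7, 1), (5, 4, 5), (5, 5, 4), (7, 1, 4), (7, 4, 1), (8, 1, 1).
That gives 12 states.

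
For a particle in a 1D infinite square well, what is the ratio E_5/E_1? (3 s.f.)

25.0

E_n ∝ n², so E_5/E_1 = 5²/1² = 25/1 = 25.0.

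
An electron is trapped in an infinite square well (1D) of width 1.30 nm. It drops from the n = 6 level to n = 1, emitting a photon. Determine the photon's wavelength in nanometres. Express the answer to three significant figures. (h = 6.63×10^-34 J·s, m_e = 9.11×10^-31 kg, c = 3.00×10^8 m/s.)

E_1 = h²/(8m_eL²) = 3.569×10^-20 J, so ΔE = (6² − 1²)E_1 = 1.249×10^-18 J.
λ = hc/ΔE = (6.63×10^-34·3.00×10^8)/1.249×10^-18 = 1.59×10^-7 m = 159 nm.

λ = 159 nm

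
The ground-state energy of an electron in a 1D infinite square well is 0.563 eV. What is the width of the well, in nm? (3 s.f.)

From E_n = n²h²/(8m_eL²), L = n·h/√(8m_eE_n).
E_1 = 0.563 eV = 9.019×10^-20 J, so L = 1·6.626×10^-34/√(8·9.109×10^-31·9.019×10^-20) = 8.17×10^-10 m = 0.817 nm.

L = 0.817 nm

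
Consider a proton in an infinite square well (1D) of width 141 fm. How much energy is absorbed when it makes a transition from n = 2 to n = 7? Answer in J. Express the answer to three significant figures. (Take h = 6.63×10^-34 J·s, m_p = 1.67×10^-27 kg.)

|ΔE| = 7.45×10^-14 J

E_1 = h²/(8m_pL²) = 1.655×10^-15 J.
|ΔE| = |2² − 7²|·E_1 = 45·1.655×10^-15 J = 7.45×10^-14 J.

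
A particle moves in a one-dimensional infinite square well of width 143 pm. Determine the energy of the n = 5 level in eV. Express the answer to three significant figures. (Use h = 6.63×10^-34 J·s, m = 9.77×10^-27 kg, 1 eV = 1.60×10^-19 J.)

E_5 = 0.0430 eV

For an infinite well E_n = n²h²/(8mL²), so E_1 = h²/(8mL²) = (6.63×10^-34)²/(8·9.77×10^-27·(1.43×10^-10 m)²) = 2.750×10^-22 J.
Then E_5 = 5²·E_1 = 25·2.750×10^-22 J = 6.875×10^-21 J.
Converting, E_5 = 6.875×10^-21 J / (1.60×10^-19 J/eV) = 0.0430 eV.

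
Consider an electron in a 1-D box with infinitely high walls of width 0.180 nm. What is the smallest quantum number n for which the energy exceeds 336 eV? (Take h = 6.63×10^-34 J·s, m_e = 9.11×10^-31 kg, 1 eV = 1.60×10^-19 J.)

E_1 = h²/(8m_eL²) = 1.862×10^-18 J = 11.64 eV.
Need n² > 336/11.64 = 28.87, i.e. n > 5.373.
The smallest integer satisfying this is n = 6.

n = 6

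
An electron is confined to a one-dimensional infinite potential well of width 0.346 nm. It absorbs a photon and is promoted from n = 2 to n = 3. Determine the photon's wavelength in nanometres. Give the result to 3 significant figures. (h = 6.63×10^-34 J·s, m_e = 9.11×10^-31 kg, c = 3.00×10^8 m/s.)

E_1 = h²/(8m_eL²) = 5.038×10^-19 J, so ΔE = (3² − 2²)E_1 = 2.519×10^-18 J.
λ = hc/ΔE = (6.63×10^-34·3.00×10^8)/2.519×10^-18 = 7.90×10^-8 m = 79.0 nm.

λ = 79.0 nm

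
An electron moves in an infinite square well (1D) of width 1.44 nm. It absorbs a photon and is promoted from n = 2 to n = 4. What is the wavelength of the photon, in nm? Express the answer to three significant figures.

λ = 570 nm

E_1 = h²/(8m_eL²) = 2.905×10^-20 J, so ΔE = (4² − 2²)E_1 = 3.486×10^-19 J.
λ = hc/ΔE = (6.626×10^-34·2.998×10^8)/3.486×10^-19 = 5.70×10^-7 m = 570 nm.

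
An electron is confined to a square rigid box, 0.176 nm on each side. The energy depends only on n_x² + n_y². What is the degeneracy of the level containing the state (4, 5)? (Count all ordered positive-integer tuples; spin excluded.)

The level has n_x² + n_y² = 41. The ordered positive-integer solutions are (4, 5), (5, 4).
That gives 2 states.

degeneracy = 2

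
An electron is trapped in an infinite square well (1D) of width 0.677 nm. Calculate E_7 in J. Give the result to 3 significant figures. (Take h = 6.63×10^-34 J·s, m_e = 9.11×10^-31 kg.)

E_7 = 6.45×10^-18 J

For an infinite well E_n = n²h²/(8m_eL²), so E_1 = h²/(8m_eL²) = (6.63×10^-34)²/(8·9.11×10^-31·(6.77×10^-10 m)²) = 1.316×10^-19 J.
Then E_7 = 7²·E_1 = 49·1.316×10^-19 J = 6.45×10^-18 J.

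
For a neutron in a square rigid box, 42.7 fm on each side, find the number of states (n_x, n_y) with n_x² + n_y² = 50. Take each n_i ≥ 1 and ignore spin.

degeneracy = 3

The level has n_x² + n_y² = 50. The ordered positive-integer solutions are (1, 7), (5, 5), (7, 1).
That gives 3 states.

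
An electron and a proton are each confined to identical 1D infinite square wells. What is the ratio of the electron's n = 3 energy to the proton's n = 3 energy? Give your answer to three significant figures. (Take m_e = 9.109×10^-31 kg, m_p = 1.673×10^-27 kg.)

E_n ∝ 1/m at fixed n and L, so the ratio is m_p/m_e = 1.673×10^-27/9.109×10^-31 = 1.84×10^3.

1.84×10^3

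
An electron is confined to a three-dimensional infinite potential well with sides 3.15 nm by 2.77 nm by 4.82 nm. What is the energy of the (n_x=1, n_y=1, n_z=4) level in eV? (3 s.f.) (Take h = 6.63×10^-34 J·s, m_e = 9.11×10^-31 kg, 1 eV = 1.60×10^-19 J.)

For a 3D rectangular well E = (h²/8m_e)·Σ n_i²/L_i² = (6.63×10^-34)²/(8·9.11×10^-31) · [1²/(3.15 nm)² + 1²/(2.77 nm)² + 4²/(4.82 nm)²].
Evaluating gives E = 5.548×10^-20 J = 0.347 eV.

E = 0.347 eV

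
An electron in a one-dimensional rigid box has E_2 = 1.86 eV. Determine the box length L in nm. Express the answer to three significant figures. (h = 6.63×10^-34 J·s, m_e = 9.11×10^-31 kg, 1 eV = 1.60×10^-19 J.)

From E_n = n²h²/(8m_eL²), L = n·h/√(8m_eE_n).
E_2 = 1.86 eV = 2.976×10^-19 J, so L = 2·6.63×10^-34/√(8·9.11×10^-31·2.976×10^-19) = 9.00×10^-10 m = 0.900 nm.

L = 0.900 nm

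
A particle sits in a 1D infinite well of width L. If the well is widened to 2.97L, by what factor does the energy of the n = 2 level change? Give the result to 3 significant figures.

E_n ∝ 1/L², so the energy scales by 1/2.97² = 0.113.

0.113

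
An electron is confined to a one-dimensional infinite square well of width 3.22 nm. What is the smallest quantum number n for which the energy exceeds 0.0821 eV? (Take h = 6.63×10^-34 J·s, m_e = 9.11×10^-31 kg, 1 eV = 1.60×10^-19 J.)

n = 2

E_1 = h²/(8m_eL²) = 5.817×10^-21 J = 0.03636 eV.
Need n² > 0.0821/0.03636 = 2.258, i.e. n > 1.503.
The smallest integer satisfying this is n = 2.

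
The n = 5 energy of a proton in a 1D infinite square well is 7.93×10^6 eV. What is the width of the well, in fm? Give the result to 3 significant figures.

L = 25.4 fm

From E_n = n²h²/(8m_pL²), L = n·h/√(8m_pE_n).
E_5 = 7.93×10^6 eV = 1.270×10^-12 J, so L = 5·6.626×10^-34/√(8·1.673×10^-27·1.270×10^-12) = 2.54×10^-14 m = 25.4 fm.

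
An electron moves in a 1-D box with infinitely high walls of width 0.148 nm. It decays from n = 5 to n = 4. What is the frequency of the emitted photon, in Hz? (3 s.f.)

E_1 = h²/(8m_eL²) = 2.751×10^-18 J and ΔE = (5² − 4²)E_1 = 2.476×10^-17 J.
f = ΔE/h = 2.476×10^-17/6.626×10^-34 = 3.74×10^16 Hz.

f = 3.74×10^16 Hz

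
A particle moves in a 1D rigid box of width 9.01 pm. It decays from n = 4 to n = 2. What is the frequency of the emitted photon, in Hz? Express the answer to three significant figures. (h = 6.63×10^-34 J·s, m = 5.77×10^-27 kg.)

f = 2.12×10^15 Hz

E_1 = h²/(8mL²) = 1.173×10^-19 J and ΔE = (4² − 2²)E_1 = 1.408×10^-18 J.
f = ΔE/h = 1.408×10^-18/6.63×10^-34 = 2.12×10^15 Hz.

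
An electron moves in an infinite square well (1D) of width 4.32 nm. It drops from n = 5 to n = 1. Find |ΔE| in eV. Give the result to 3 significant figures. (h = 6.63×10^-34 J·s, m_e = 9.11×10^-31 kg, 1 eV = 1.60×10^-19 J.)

|ΔE| = 0.485 eV

E_1 = h²/(8m_eL²) = 3.232×10^-21 J.
|ΔE| = |5² − 1²|·E_1 = 24·3.232×10^-21 J = 7.757×10^-20 J = 0.485 eV.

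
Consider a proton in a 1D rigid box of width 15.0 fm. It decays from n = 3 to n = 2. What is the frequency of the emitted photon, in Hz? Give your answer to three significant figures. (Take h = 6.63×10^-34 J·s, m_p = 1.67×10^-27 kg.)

f = 1.10×10^21 Hz

E_1 = h²/(8m_pL²) = 1.462×10^-13 J and ΔE = (3² − 2²)E_1 = 7.310×10^-13 J.
f = ΔE/h = 7.310×10^-13/6.63×10^-34 = 1.10×10^21 Hz.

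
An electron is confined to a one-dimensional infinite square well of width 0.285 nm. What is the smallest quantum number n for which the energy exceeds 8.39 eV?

n = 2

E_1 = h²/(8m_eL²) = 7.417×10^-19 J = 4.630 eV.
Need n² > 8.39/4.630 = 1.812, i.e. n > 1.346.
The smallest integer satisfying this is n = 2.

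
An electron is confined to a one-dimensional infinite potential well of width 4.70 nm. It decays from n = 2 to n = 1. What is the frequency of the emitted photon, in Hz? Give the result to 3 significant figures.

f = 1.23×10^13 Hz

E_1 = h²/(8m_eL²) = 2.727×10^-21 J and ΔE = (2² − 1²)E_1 = 8.181×10^-21 J.
f = ΔE/h = 8.181×10^-21/6.626×10^-34 = 1.23×10^13 Hz.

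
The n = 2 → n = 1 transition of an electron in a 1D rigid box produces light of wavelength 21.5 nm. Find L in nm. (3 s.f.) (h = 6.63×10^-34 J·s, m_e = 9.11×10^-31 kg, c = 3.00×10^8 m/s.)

The photon carries ΔE = hc/λ = 6.63×10^-34·3.00×10^8/2.15×10^-8 m = 9.251×10^-18 J.
Since ΔE = (2² − 1²)E_1, E_1 = 3.084×10^-18 J, and L = h/√(8m_eE_1) = 1.40×10^-10 m = 0.140 nm.

L = 0.140 nm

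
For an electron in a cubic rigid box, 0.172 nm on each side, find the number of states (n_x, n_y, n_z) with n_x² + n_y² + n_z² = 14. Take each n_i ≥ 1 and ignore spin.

degeneracy = 6

The level has n_x² + n_y² + n_z² = 14. The ordered positive-integer solutions are (1, 2, 3), (1, 3, 2), (2, 1, 3), (2, 3, 1), (3, 1, 2), (3, 2, 1).
That gives 6 states.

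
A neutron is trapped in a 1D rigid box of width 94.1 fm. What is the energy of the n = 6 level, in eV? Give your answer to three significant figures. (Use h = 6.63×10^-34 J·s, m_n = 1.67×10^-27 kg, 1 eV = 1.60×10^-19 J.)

For an infinite well E_n = n²h²/(8m_nL²), so E_1 = h²/(8m_nL²) = (6.63×10^-34)²/(8·1.67×10^-27·(9.41×10^-14 m)²) = 3.716×10^-15 J.
Then E_6 = 6²·E_1 = 36·3.716×10^-15 J = 1.338×10^-13 J.
Converting, E_6 = 1.338×10^-13 J / (1.60×10^-19 J/eV) = 8.36×10^5 eV.

E_6 = 8.36×10^5 eV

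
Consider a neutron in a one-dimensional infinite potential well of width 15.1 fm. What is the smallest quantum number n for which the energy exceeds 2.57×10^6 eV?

n = 2

E_1 = h²/(8m_nL²) = 1.437×10^-13 J = 8.970×10^5 eV.
Need n² > 2.57×10^6/8.970×10^5 = 2.865, i.e. n > 1.693.
The smallest integer satisfying this is n = 2.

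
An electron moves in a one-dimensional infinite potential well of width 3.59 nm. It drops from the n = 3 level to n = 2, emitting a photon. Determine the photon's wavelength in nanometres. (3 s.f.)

E_1 = h²/(8m_eL²) = 4.675×10^-21 J, so ΔE = (3² − 2²)E_1 = 2.337×10^-20 J.
λ = hc/ΔE = (6.626×10^-34·2.998×10^8)/2.337×10^-20 = 8.50×10^-6 m = 8.50×10^3 nm.

λ = 8.50×10^3 nm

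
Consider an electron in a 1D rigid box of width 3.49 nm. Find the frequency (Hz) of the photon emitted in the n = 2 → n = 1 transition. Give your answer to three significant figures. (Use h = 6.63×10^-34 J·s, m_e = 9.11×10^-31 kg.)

f = 2.24×10^13 Hz

E_1 = h²/(8m_eL²) = 4.952×10^-21 J and ΔE = (2² − 1²)E_1 = 1.486×10^-20 J.
f = ΔE/h = 1.486×10^-20/6.63×10^-34 = 2.24×10^13 Hz.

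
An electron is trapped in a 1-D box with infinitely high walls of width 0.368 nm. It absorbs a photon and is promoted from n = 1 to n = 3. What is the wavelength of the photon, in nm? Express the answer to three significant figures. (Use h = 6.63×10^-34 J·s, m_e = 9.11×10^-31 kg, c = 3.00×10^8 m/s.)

λ = 55.8 nm

E_1 = h²/(8m_eL²) = 4.454×10^-19 J, so ΔE = (3² − 1²)E_1 = 3.563×10^-18 J.
λ = hc/ΔE = (6.63×10^-34·3.00×10^8)/3.563×10^-18 = 5.58×10^-8 m = 55.8 nm.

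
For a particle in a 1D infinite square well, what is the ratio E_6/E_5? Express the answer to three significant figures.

1.44

E_n ∝ n², so E_6/E_5 = 6²/5² = 36/25 = 1.44.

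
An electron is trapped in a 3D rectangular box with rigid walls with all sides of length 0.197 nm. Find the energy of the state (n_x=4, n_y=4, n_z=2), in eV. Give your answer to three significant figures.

E = 349 eV

For a 3D rectangular well E = (h²/8m_e)·Σ n_i²/L_i² = (6.626×10^-34)²/(8·9.109×10^-31) · [4²/(0.197 nm)² + 4²/(0.197 nm)² + 2²/(0.197 nm)²].
Evaluating gives E = 5.589×10^-17 J = 349 eV.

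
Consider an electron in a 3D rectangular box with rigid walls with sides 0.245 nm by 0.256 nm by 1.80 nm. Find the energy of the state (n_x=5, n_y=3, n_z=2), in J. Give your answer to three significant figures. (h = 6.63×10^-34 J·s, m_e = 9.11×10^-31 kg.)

For a 3D rectangular well E = (h²/8m_e)·Σ n_i²/L_i² = (6.63×10^-34)²/(8·9.11×10^-31) · [5²/(0.245 nm)² + 3²/(0.256 nm)² + 2²/(1.80 nm)²].
Evaluating gives E = 3.35×10^-17 J.

E = 3.35×10^-17 J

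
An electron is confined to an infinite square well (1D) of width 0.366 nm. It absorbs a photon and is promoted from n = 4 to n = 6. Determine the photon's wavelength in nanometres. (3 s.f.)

E_1 = h²/(8m_eL²) = 4.498×10^-19 J, so ΔE = (6² − 4²)E_1 = 8.996×10^-18 J.
λ = hc/ΔE = (6.626×10^-34·2.998×10^8)/8.996×10^-18 = 2.21×10^-8 m = 22.1 nm.

λ = 22.1 nm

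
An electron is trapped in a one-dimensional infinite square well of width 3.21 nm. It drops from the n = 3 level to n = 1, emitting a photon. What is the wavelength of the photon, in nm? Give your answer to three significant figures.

E_1 = h²/(8m_eL²) = 5.847×10^-21 J, so ΔE = (3² − 1²)E_1 = 4.678×10^-20 J.
λ = hc/ΔE = (6.626×10^-34·2.998×10^8)/4.678×10^-20 = 4.25×10^-6 m = 4.25×10^3 nm.

λ = 4.25×10^3 nm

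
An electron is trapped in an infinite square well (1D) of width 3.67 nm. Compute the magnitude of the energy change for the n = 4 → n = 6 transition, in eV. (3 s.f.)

|ΔE| = 0.558 eV

E_1 = h²/(8m_eL²) = 4.473×10^-21 J.
|ΔE| = |4² − 6²|·E_1 = 20·4.473×10^-21 J = 8.946×10^-20 J = 0.558 eV.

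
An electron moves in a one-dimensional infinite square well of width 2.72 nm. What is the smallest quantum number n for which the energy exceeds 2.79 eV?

n = 8

E_1 = h²/(8m_eL²) = 8.143×10^-21 J = 0.05083 eV.
Need n² > 2.79/0.05083 = 54.89, i.e. n > 7.409.
The smallest integer satisfying this is n = 8.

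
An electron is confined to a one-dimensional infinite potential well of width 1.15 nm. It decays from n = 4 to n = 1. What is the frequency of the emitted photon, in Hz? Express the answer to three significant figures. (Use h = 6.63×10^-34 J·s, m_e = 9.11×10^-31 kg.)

f = 1.03×10^15 Hz

E_1 = h²/(8m_eL²) = 4.561×10^-20 J and ΔE = (4² − 1²)E_1 = 6.842×10^-19 J.
f = ΔE/h = 6.842×10^-19/6.63×10^-34 = 1.03×10^15 Hz.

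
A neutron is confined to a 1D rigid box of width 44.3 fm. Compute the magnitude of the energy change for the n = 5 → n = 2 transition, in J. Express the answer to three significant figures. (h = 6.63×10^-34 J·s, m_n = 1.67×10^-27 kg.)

E_1 = h²/(8m_nL²) = 1.677×10^-14 J.
|ΔE| = |5² − 2²|·E_1 = 21·1.677×10^-14 J = 3.52×10^-13 J.

|ΔE| = 3.52×10^-13 J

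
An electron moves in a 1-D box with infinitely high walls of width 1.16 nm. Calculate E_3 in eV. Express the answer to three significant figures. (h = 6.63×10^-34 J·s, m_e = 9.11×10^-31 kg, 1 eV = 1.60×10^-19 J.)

E_3 = 2.52 eV

For an infinite well E_n = n²h²/(8m_eL²), so E_1 = h²/(8m_eL²) = (6.63×10^-34)²/(8·9.11×10^-31·(1.16×10^-9 m)²) = 4.482×10^-20 J.
Then E_3 = 3²·E_1 = 9·4.482×10^-20 J = 4.034×10^-19 J.
Converting, E_3 = 4.034×10^-19 J / (1.60×10^-19 J/eV) = 2.52 eV.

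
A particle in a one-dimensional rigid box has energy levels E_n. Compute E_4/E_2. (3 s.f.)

E_n ∝ n², so E_4/E_2 = 4²/2² = 16/4 = 4.00.

4.00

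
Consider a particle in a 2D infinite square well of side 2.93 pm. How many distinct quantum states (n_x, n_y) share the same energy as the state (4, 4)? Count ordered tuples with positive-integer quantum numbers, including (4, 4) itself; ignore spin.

The level has n_x² + n_y² = 32. The ordered positive-integer solutions are (4, 4).
That gives 1 state.

degeneracy = 1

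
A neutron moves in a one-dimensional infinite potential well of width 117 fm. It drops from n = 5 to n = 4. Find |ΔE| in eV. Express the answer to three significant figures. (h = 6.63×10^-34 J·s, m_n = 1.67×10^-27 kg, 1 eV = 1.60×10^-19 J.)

|ΔE| = 1.35×10^5 eV

E_1 = h²/(8m_nL²) = 2.404×10^-15 J.
|ΔE| = |5² − 4²|·E_1 = 9·2.404×10^-15 J = 2.164×10^-14 J = 1.35×10^5 eV.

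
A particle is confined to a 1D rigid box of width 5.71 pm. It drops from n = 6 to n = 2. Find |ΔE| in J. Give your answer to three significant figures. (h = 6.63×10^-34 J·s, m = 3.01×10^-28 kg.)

|ΔE| = 1.79×10^-16 J

E_1 = h²/(8mL²) = 5.599×10^-18 J.
|ΔE| = |6² − 2²|·E_1 = 32·5.599×10^-18 J = 1.79×10^-16 J.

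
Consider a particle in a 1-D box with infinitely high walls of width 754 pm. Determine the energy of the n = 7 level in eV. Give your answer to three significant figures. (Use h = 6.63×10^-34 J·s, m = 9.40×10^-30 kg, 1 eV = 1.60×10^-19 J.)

For an infinite well E_n = n²h²/(8mL²), so E_1 = h²/(8mL²) = (6.63×10^-34)²/(8·9.40×10^-30·(7.54×10^-10 m)²) = 1.028×10^-20 J.
Then E_7 = 7²·E_1 = 49·1.028×10^-20 J = 5.037×10^-19 J.
Converting, E_7 = 5.037×10^-19 J / (1.60×10^-19 J/eV) = 3.15 eV.

E_7 = 3.15 eV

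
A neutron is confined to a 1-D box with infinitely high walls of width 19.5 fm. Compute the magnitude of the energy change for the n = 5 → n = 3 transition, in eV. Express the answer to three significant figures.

|ΔE| = 8.61×10^6 eV

E_1 = h²/(8m_nL²) = 8.616×10^-14 J.
|ΔE| = |5² − 3²|·E_1 = 16·8.616×10^-14 J = 1.379×10^-12 J = 8.61×10^6 eV.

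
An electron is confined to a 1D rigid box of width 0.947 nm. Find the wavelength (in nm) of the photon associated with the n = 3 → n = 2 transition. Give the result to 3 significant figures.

λ = 591 nm

E_1 = h²/(8m_eL²) = 6.718×10^-20 J, so ΔE = (3² − 2²)E_1 = 3.359×10^-19 J.
λ = hc/ΔE = (6.626×10^-34·2.998×10^8)/3.359×10^-19 = 5.91×10^-7 m = 591 nm.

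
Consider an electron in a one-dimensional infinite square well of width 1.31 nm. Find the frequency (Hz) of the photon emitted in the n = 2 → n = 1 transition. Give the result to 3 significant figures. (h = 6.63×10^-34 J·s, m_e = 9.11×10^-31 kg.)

f = 1.59×10^14 Hz

E_1 = h²/(8m_eL²) = 3.515×10^-20 J and ΔE = (2² − 1²)E_1 = 1.054×10^-19 J.
f = ΔE/h = 1.054×10^-19/6.63×10^-34 = 1.59×10^14 Hz.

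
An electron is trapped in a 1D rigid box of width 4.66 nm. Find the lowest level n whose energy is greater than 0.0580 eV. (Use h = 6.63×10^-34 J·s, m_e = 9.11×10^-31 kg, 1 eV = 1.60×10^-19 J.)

n = 2

E_1 = h²/(8m_eL²) = 2.777×10^-21 J = 0.01736 eV.
Need n² > 0.0580/0.01736 = 3.341, i.e. n > 1.828.
The smallest integer satisfying this is n = 2.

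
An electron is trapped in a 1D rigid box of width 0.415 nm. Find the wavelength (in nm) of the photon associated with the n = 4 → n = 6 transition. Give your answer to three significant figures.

λ = 28.4 nm

E_1 = h²/(8m_eL²) = 3.498×10^-19 J, so ΔE = (6² − 4²)E_1 = 6.996×10^-18 J.
λ = hc/ΔE = (6.626×10^-34·2.998×10^8)/6.996×10^-18 = 2.84×10^-8 m = 28.4 nm.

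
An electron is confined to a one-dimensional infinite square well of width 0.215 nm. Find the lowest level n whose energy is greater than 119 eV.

n = 4

E_1 = h²/(8m_eL²) = 1.303×10^-18 J = 8.134 eV.
Need n² > 119/8.134 = 14.63, i.e. n > 3.825.
The smallest integer satisfying this is n = 4.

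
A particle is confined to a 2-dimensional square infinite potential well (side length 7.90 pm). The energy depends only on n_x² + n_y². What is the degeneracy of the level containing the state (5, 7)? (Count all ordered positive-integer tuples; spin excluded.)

degeneracy = 2

The level has n_x² + n_y² = 74. The ordered positive-integer solutions are (5, 7), (7, 5).
That gives 2 states.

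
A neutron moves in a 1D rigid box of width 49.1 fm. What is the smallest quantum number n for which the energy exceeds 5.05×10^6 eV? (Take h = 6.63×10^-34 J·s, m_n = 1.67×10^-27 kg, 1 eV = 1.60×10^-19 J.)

n = 8

E_1 = h²/(8m_nL²) = 1.365×10^-14 J = 8.531×10^4 eV.
Need n² > 5.05×10^6/8.531×10^4 = 59.20, i.e. n > 7.694.
The smallest integer satisfying this is n = 8.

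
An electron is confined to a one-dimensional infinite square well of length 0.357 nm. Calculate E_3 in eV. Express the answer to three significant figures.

E_3 = 26.6 eV

For an infinite well E_n = n²h²/(8m_eL²), so E_1 = h²/(8m_eL²) = (6.626×10^-34)²/(8·9.109×10^-31·(3.57×10^-10 m)²) = 4.727×10^-19 J.
Then E_3 = 3²·E_1 = 9·4.727×10^-19 J = 4.254×10^-18 J.
Converting, E_3 = 4.254×10^-18 J / (1.602×10^-19 J/eV) = 26.6 eV.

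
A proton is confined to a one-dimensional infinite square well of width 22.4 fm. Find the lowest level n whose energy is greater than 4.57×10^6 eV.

E_1 = h²/(8m_pL²) = 6.538×10^-14 J = 4.081×10^5 eV.
Need n² > 4.57×10^6/4.081×10^5 = 11.20, i.e. n > 3.347.
The smallest integer satisfying this is n = 4.

n = 4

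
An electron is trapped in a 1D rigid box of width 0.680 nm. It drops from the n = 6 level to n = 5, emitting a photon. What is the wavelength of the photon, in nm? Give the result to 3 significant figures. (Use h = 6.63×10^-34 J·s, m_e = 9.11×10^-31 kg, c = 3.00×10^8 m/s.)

λ = 139 nm

E_1 = h²/(8m_eL²) = 1.304×10^-19 J, so ΔE = (6² − 5²)E_1 = 1.434×10^-18 J.
λ = hc/ΔE = (6.63×10^-34·3.00×10^8)/1.434×10^-18 = 1.39×10^-7 m = 139 nm.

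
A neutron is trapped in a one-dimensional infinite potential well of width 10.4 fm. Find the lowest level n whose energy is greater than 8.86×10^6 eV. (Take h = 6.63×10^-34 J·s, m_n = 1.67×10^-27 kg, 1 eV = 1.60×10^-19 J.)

E_1 = h²/(8m_nL²) = 3.042×10^-13 J = 1.901×10^6 eV.
Need n² > 8.86×10^6/1.901×10^6 = 4.661, i.e. n > 2.159.
The smallest integer satisfying this is n = 3.

n = 3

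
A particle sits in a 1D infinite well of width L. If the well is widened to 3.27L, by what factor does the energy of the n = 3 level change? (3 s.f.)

E_n ∝ 1/L², so the energy scales by 1/3.27² = 0.0935.

0.0935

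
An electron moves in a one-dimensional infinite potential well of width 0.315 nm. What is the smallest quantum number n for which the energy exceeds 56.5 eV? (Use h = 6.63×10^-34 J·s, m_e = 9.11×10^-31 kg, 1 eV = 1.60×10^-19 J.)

n = 4

E_1 = h²/(8m_eL²) = 6.079×10^-19 J = 3.799 eV.
Need n² > 56.5/3.799 = 14.87, i.e. n > 3.856.
The smallest integer satisfying this is n = 4.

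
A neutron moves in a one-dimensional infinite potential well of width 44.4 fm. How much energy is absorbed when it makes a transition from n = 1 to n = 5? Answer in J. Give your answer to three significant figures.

E_1 = h²/(8m_nL²) = 1.662×10^-14 J.
|ΔE| = |1² − 5²|·E_1 = 24·1.662×10^-14 J = 3.99×10^-13 J.

|ΔE| = 3.99×10^-13 J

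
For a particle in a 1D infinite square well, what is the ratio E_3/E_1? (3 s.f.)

E_n ∝ n², so E_3/E_1 = 3²/1² = 9/1 = 9.00.

9.00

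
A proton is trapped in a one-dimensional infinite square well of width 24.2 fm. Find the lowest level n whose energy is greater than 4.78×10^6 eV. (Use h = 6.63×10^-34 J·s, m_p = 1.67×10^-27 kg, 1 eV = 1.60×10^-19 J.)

n = 4

E_1 = h²/(8m_pL²) = 5.618×10^-14 J = 3.511×10^5 eV.
Need n² > 4.78×10^6/3.511×10^5 = 13.61, i.e. n > 3.689.
The smallest integer satisfying this is n = 4.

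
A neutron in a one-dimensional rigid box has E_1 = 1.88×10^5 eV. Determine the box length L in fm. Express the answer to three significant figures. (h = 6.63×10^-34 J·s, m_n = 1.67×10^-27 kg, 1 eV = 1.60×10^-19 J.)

L = 33.1 fm

From E_n = n²h²/(8m_nL²), L = n·h/√(8m_nE_n).
E_1 = 1.88×10^5 eV = 3.008×10^-14 J, so L = 1·6.63×10^-34/√(8·1.67×10^-27·3.008×10^-14) = 3.31×10^-14 m = 33.1 fm.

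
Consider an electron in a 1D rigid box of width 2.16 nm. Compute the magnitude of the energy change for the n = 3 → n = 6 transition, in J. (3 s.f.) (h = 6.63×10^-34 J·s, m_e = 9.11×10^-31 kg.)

E_1 = h²/(8m_eL²) = 1.293×10^-20 J.
|ΔE| = |3² − 6²|·E_1 = 27·1.293×10^-20 J = 3.49×10^-19 J.

|ΔE| = 3.49×10^-19 J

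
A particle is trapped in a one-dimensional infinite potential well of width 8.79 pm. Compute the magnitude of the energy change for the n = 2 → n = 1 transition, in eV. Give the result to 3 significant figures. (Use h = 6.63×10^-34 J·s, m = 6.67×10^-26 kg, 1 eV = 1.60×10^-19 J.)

E_1 = h²/(8mL²) = 1.066×10^-20 J.
|ΔE| = |2² − 1²|·E_1 = 3·1.066×10^-20 J = 3.198×10^-20 J = 0.200 eV.

|ΔE| = 0.200 eV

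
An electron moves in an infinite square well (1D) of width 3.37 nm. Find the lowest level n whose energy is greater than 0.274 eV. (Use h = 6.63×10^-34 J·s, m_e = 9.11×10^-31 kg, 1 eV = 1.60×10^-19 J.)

E_1 = h²/(8m_eL²) = 5.311×10^-21 J = 0.03319 eV.
Need n² > 0.274/0.03319 = 8.255, i.e. n > 2.873.
The smallest integer satisfying this is n = 3.

n = 3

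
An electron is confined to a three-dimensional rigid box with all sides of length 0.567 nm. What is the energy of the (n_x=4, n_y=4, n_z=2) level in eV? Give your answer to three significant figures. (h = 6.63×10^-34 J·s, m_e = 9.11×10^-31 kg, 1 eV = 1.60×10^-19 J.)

For a 3D rectangular well E = (h²/8m_e)·Σ n_i²/L_i² = (6.63×10^-34)²/(8·9.11×10^-31) · [4²/(0.567 nm)² + 4²/(0.567 nm)² + 2²/(0.567 nm)²].
Evaluating gives E = 6.754×10^-18 J = 42.2 eV.

E = 42.2 eV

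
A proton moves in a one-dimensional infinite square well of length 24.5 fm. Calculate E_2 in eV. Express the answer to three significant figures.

E_2 = 1.36×10^6 eV

For an infinite well E_n = n²h²/(8m_pL²), so E_1 = h²/(8m_pL²) = (6.626×10^-34)²/(8·1.673×10^-27·(2.45×10^-14 m)²) = 5.465×10^-14 J.
Then E_2 = 2²·E_1 = 4·5.465×10^-14 J = 2.186×10^-13 J.
Converting, E_2 = 2.186×10^-13 J / (1.602×10^-19 J/eV) = 1.36×10^6 eV.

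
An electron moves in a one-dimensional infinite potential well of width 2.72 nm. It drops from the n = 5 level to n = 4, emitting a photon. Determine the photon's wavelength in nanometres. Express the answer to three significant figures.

E_1 = h²/(8m_eL²) = 8.143×10^-21 J, so ΔE = (5² − 4²)E_1 = 7.329×10^-20 J.
λ = hc/ΔE = (6.626×10^-34·2.998×10^8)/7.329×10^-20 = 2.71×10^-6 m = 2.71×10^3 nm.

λ = 2.71×10^3 nm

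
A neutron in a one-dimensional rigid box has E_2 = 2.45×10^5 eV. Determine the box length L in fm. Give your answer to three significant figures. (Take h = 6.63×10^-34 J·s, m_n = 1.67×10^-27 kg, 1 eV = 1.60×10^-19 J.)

From E_n = n²h²/(8m_nL²), L = n·h/√(8m_nE_n).
E_2 = 2.45×10^5 eV = 3.920×10^-14 J, so L = 2·6.63×10^-34/√(8·1.67×10^-27·3.920×10^-14) = 5.79×10^-14 m = 57.9 fm.

L = 57.9 fm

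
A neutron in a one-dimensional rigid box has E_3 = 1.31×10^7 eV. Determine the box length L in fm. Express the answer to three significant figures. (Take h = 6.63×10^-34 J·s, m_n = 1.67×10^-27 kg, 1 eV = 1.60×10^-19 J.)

From E_n = n²h²/(8m_nL²), L = n·h/√(8m_nE_n).
E_3 = 1.31×10^7 eV = 2.096×10^-12 J, so L = 3·6.63×10^-34/√(8·1.67×10^-27·2.096×10^-12) = 1.19×10^-14 m = 11.9 fm.

L = 11.9 fm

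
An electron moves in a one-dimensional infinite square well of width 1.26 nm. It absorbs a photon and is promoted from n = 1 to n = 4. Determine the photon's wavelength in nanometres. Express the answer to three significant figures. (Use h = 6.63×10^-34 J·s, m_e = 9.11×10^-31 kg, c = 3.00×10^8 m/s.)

λ = 349 nm

E_1 = h²/(8m_eL²) = 3.799×10^-20 J, so ΔE = (4² − 1²)E_1 = 5.698×10^-19 J.
λ = hc/ΔE = (6.63×10^-34·3.00×10^8)/5.698×10^-19 = 3.49×10^-7 m = 349 nm.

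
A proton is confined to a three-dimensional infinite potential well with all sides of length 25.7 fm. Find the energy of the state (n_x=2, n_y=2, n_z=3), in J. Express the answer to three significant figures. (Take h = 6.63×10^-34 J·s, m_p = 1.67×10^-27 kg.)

E = 8.47×10^-13 J

For a 3D rectangular well E = (h²/8m_p)·Σ n_i²/L_i² = (6.63×10^-34)²/(8·1.67×10^-27) · [2²/(25.7 fm)² + 2²/(25.7 fm)² + 3²/(25.7 fm)²].
Evaluating gives E = 8.47×10^-13 J.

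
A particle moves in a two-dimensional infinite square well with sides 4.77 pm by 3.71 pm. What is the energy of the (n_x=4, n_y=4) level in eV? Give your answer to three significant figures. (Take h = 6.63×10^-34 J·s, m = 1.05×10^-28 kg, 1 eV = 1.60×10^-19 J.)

E = 6.10×10^3 eV

For a 2D rectangular well E = (h²/8m)·Σ n_i²/L_i² = (6.63×10^-34)²/(8·1.05×10^-28) · [4²/(4.77 pm)² + 4²/(3.71 pm)²].
Evaluating gives E = 9.763×10^-16 J = 6.10×10^3 eV.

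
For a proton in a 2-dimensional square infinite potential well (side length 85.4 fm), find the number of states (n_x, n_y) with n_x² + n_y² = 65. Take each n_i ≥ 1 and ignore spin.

The level has n_x² + n_y² = 65. The ordered positive-integer solutions are (1, 8), (4, 7), (7, 4), (8, 1).
That gives 4 states.

degeneracy = 4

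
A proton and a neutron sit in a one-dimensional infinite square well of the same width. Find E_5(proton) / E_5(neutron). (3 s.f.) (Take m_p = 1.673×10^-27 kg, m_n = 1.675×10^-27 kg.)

1.00

E_n ∝ 1/m at fixed n and L, so the ratio is m_n/m_p = 1.675×10^-27/1.673×10^-27 = 1.00.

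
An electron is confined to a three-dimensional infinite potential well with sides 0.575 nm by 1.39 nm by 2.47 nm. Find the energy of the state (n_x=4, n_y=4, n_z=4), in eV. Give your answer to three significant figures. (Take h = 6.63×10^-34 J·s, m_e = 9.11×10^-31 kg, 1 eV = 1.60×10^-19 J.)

E = 22.4 eV

For a 3D rectangular well E = (h²/8m_e)·Σ n_i²/L_i² = (6.63×10^-34)²/(8·9.11×10^-31) · [4²/(0.575 nm)² + 4²/(1.39 nm)² + 4²/(2.47 nm)²].
Evaluating gives E = 3.576×10^-18 J = 22.4 eV.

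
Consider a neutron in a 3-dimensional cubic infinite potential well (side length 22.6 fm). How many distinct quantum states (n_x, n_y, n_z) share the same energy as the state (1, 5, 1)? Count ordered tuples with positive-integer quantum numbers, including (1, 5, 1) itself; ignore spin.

degeneracy = 4

The level has n_x² + n_y² + n_z² = 27. The ordered positive-integer solutions are (1, 1, 5), (1, 5, 1), (3, 3, 3), (5, 1, 1).
That gives 4 states.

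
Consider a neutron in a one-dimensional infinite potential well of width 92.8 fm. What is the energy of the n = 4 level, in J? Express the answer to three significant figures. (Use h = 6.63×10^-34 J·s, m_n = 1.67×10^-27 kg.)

E_4 = 6.11×10^-14 J

For an infinite well E_n = n²h²/(8m_nL²), so E_1 = h²/(8m_nL²) = (6.63×10^-34)²/(8·1.67×10^-27·(9.28×10^-14 m)²) = 3.821×10^-15 J.
Then E_4 = 4²·E_1 = 16·3.821×10^-15 J = 6.11×10^-14 J.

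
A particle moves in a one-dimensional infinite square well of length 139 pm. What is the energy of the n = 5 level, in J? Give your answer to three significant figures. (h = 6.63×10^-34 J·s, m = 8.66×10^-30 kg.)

For an infinite well E_n = n²h²/(8mL²), so E_1 = h²/(8mL²) = (6.63×10^-34)²/(8·8.66×10^-30·(1.39×10^-10 m)²) = 3.284×10^-19 J.
Then E_5 = 5²·E_1 = 25·3.284×10^-19 J = 8.21×10^-18 J.

E_5 = 8.21×10^-18 J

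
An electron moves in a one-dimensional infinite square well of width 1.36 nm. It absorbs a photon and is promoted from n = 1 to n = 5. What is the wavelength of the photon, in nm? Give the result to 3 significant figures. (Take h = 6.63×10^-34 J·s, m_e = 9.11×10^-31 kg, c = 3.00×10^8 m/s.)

λ = 254 nm

E_1 = h²/(8m_eL²) = 3.261×10^-20 J, so ΔE = (5² − 1²)E_1 = 7.826×10^-19 J.
λ = hc/ΔE = (6.63×10^-34·3.00×10^8)/7.826×10^-19 = 2.54×10^-7 m = 254 nm.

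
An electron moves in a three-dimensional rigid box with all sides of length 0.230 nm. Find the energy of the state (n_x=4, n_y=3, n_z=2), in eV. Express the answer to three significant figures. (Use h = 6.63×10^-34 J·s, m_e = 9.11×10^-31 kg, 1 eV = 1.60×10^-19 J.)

For a 3D rectangular well E = (h²/8m_e)·Σ n_i²/L_i² = (6.63×10^-34)²/(8·9.11×10^-31) · [4²/(0.230 nm)² + 3²/(0.230 nm)² + 2²/(0.230 nm)²].
Evaluating gives E = 3.306×10^-17 J = 207 eV.

E = 207 eV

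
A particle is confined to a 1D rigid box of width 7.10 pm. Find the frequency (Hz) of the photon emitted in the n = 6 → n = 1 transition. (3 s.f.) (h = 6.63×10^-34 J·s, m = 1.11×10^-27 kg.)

E_1 = h²/(8mL²) = 9.820×10^-19 J and ΔE = (6² − 1²)E_1 = 3.437×10^-17 J.
f = ΔE/h = 3.437×10^-17/6.63×10^-34 = 5.18×10^16 Hz.

f = 5.18×10^16 Hz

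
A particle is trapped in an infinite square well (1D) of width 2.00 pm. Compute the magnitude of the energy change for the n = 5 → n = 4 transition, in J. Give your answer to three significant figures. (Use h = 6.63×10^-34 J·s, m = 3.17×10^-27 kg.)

|ΔE| = 3.90×10^-17 J

E_1 = h²/(8mL²) = 4.333×10^-18 J.
|ΔE| = |5² − 4²|·E_1 = 9·4.333×10^-18 J = 3.90×10^-17 J.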